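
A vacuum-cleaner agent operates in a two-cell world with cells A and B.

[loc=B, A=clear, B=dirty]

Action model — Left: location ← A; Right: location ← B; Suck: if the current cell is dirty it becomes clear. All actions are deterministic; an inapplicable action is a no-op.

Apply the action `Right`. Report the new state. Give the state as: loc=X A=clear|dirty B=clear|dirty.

loc=B A=clear B=dirty

start: loc=B A=clear B=dirty
step 1/1 (Right): loc=B A=clear B=dirty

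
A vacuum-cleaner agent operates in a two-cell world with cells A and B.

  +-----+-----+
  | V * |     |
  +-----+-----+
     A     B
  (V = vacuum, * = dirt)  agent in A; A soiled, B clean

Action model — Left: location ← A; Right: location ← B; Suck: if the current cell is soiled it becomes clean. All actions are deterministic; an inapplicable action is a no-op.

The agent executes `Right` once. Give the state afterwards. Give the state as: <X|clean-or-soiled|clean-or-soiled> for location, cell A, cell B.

<B|soiled|clean>

start: <A|soiled|clean>
Right (#1): <B|soiled|clean>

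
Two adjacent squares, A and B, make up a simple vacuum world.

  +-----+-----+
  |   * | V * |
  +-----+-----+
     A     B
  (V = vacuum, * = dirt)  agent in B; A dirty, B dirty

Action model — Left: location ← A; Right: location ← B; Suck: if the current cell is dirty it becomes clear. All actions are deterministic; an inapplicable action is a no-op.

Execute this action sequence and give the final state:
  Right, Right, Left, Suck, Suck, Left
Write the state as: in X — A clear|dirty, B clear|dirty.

in A — A clear, B dirty

t=1 Right ⇒ in B — A dirty, B dirty
t=2 Right ⇒ in B — A dirty, B dirty
t=3 Left ⇒ in A — A dirty, B dirty
t=4 Suck ⇒ in A — A clear, B dirty
t=5 Suck ⇒ in A — A clear, B dirty
t=6 Left ⇒ in A — A clear, B dirty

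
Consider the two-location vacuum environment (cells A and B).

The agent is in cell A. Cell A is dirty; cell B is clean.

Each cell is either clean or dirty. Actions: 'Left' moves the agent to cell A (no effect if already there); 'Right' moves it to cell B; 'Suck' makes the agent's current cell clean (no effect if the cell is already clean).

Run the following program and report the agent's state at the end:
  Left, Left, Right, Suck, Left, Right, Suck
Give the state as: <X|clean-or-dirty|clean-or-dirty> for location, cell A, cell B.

Left (#1): <A|dirty|clean>
Left (#2): <A|dirty|clean>
Right (#3): <B|dirty|clean>
Suck (#4): <B|dirty|clean>
Left (#5): <A|dirty|clean>
Right (#6): <B|dirty|clean>
Suck (#7): <B|dirty|clean>

<B|dirty|clean>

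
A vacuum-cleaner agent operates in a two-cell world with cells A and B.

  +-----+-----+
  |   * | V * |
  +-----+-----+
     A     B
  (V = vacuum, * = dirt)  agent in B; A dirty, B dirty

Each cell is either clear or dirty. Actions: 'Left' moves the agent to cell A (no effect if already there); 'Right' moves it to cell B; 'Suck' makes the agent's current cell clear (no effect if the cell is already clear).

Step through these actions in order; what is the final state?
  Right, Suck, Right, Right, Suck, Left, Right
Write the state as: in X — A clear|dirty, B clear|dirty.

in B — A dirty, B clear

step 1/7 (Right): in B — A dirty, B dirty
step 2/7 (Suck): in B — A dirty, B clear
step 3/7 (Right): in B — A dirty, B clear
step 4/7 (Right): in B — A dirty, B clear
step 5/7 (Suck): in B — A dirty, B clear
step 6/7 (Left): in A — A dirty, B clear
step 7/7 (Right): in B — A dirty, B clear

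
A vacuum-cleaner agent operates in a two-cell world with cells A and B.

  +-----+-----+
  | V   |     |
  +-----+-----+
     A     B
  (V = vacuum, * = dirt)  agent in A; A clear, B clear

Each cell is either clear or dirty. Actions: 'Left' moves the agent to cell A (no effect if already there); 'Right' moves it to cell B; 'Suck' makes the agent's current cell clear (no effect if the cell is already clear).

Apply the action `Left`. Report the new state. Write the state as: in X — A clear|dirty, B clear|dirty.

in A — A clear, B clear

start: in A — A clear, B clear
[1] after Left: in A — A clear, B clear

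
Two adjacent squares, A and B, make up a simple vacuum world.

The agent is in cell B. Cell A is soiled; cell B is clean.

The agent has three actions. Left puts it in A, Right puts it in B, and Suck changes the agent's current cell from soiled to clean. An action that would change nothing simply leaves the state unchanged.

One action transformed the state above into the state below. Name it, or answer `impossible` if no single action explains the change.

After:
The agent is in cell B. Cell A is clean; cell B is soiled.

try  Left: <A|soiled|clean>
try Right: <B|soiled|clean>
try  Suck: <B|soiled|clean>
no single action produces the after-state

impossible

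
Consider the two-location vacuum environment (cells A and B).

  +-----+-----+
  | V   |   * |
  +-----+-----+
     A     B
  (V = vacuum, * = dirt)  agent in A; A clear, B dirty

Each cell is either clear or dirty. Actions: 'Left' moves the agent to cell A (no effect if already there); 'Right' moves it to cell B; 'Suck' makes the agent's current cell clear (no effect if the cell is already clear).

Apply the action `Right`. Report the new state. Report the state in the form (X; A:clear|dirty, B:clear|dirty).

start: (A; A:clear, B:dirty)
[1] after Right: (B; A:clear, B:dirty)

(B; A:clear, B:dirty)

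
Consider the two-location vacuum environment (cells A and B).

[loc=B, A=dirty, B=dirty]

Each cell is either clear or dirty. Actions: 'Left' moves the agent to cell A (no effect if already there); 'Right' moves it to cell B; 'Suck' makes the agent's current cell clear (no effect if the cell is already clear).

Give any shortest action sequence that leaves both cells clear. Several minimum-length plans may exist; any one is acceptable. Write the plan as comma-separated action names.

Suck (#1): loc=B A=dirty B=clear
Left (#2): loc=A A=dirty B=clear
Suck (#3): loc=A A=clear B=clear
min 3: Suck B + move + Suck A

Suck, Left, Suck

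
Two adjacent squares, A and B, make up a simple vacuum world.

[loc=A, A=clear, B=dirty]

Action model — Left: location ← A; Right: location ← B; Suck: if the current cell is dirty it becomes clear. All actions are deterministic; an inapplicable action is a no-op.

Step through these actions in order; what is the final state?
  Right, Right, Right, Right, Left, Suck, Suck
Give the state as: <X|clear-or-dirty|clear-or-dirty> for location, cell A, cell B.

Right (#1): <B|clear|dirty>
Right (#2): <B|clear|dirty>
Right (#3): <B|clear|dirty>
Right (#4): <B|clear|dirty>
Left (#5): <A|clear|dirty>
Suck (#6): <A|clear|dirty>
Suck (#7): <A|clear|dirty>

<A|clear|dirty>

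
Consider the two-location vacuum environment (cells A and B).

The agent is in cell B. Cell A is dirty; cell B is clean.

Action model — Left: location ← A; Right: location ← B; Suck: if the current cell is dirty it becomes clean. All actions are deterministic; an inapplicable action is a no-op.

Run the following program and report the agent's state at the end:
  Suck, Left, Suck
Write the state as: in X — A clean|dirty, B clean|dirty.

step 1/3 (Suck): in B — A dirty, B clean
step 2/3 (Left): in A — A dirty, B clean
step 3/3 (Suck): in A — A clean, B clean

in A — A clean, B clean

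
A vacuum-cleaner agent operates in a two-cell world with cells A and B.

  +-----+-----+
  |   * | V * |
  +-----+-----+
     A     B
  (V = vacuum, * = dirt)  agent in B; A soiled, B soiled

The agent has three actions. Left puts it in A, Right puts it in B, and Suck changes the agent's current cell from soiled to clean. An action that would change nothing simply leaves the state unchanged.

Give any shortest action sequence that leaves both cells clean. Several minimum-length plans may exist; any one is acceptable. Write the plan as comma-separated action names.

1) do Suck; now <B|soiled|clean>
2) do Left; now <A|soiled|clean>
3) do Suck; now <A|clean|clean>
min 3: Suck B + move + Suck A

Suck, Left, Suck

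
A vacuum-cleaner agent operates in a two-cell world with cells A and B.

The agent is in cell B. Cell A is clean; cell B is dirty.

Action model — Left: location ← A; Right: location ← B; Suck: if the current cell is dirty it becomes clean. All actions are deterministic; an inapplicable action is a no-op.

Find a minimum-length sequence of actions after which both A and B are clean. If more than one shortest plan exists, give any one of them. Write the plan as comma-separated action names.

[1] after Suck: (B; A:clean, B:clean)
min 1: B is dirty, one Suck

Suck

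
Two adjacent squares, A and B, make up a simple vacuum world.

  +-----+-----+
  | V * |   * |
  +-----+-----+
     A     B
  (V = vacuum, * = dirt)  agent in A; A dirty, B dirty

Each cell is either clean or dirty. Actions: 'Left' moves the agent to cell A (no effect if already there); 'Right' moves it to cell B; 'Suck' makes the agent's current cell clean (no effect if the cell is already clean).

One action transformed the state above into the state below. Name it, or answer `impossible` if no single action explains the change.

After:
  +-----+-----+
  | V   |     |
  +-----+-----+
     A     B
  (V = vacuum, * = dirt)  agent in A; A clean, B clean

try  Left: (A; A:dirty, B:dirty)
try Right: (B; A:dirty, B:dirty)
try  Suck: (A; A:clean, B:dirty)
no single action produces the after-state

impossible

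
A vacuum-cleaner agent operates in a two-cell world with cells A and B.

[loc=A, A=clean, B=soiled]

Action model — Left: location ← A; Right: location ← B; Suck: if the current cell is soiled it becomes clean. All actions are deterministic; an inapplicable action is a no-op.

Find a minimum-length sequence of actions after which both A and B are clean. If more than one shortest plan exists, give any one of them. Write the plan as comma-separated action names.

t=1 Right ⇒ (B; A:clean, B:soiled)
t=2 Suck ⇒ (B; A:clean, B:clean)
min 2: go B then Suck

Right, Suck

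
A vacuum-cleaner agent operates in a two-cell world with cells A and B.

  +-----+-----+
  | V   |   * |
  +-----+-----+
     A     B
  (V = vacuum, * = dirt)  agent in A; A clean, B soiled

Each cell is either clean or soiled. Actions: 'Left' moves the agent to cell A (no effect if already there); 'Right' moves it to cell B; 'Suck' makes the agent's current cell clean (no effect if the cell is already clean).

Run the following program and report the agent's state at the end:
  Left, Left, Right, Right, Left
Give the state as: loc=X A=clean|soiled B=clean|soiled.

loc=A A=clean B=soiled

step 1/5 (Left): loc=A A=clean B=soiled
step 2/5 (Left): loc=A A=clean B=soiled
step 3/5 (Right): loc=B A=clean B=soiled
step 4/5 (Right): loc=B A=clean B=soiled
step 5/5 (Left): loc=A A=clean B=soiled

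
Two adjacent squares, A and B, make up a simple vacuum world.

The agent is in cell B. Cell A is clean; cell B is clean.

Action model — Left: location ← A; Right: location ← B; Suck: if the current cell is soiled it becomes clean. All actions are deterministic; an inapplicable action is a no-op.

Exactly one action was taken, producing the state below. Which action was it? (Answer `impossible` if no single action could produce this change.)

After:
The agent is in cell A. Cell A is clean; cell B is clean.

Left

try  Left: <A|clean|clean>  ← match
try Right: <B|clean|clean>
try  Suck: <B|clean|clean>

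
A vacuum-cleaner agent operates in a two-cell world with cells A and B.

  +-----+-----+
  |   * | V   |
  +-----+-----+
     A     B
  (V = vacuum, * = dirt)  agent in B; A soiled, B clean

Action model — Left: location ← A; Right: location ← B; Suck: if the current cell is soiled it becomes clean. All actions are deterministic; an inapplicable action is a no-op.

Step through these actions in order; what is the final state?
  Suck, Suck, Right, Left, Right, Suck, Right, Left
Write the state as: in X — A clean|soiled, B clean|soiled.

in A — A soiled, B clean

1) do Suck; now in B — A soiled, B clean
2) do Suck; now in B — A soiled, B clean
3) do Right; now in B — A soiled, B clean
4) do Left; now in A — A soiled, B clean
5) do Right; now in B — A soiled, B clean
6) do Suck; now in B — A soiled, B clean
7) do Right; now in B — A soiled, B clean
8) do Left; now in A — A soiled, B clean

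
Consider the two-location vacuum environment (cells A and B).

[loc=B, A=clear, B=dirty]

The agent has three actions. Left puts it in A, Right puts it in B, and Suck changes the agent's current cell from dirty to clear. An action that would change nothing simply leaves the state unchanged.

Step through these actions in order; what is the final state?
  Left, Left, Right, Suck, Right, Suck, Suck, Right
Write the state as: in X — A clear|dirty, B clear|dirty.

in B — A clear, B clear

1. Left → in A — A clear, B dirty
2. Left → in A — A clear, B dirty
3. Right → in B — A clear, B dirty
4. Suck → in B — A clear, B clear
5. Right → in B — A clear, B clear
6. Suck → in B — A clear, B clear
7. Suck → in B — A clear, B clear
8. Right → in B — A clear, B clear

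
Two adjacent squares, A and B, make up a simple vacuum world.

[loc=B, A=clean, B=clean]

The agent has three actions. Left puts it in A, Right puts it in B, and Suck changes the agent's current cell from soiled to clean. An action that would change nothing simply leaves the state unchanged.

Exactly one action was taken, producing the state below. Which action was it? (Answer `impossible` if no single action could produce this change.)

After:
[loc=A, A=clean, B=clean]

Left

try  Left: in A — A clean, B clean  ← match
try Right: in B — A clean, B clean
try  Suck: in B — A clean, B clean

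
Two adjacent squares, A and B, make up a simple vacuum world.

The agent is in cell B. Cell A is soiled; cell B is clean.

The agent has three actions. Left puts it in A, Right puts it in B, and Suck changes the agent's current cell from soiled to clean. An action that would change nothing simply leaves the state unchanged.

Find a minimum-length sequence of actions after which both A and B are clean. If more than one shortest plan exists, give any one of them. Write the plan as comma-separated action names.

t=1 Left ⇒ (A; A:soiled, B:clean)
t=2 Suck ⇒ (A; A:clean, B:clean)
min 2: go A then Suck

Left, Suck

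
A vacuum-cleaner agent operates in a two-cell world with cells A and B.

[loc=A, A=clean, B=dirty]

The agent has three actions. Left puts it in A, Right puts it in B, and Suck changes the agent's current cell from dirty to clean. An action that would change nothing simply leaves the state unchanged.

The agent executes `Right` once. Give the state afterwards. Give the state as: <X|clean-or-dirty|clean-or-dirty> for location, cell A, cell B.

start: <A|clean|dirty>
Right (#1): <B|clean|dirty>

<B|clean|dirty>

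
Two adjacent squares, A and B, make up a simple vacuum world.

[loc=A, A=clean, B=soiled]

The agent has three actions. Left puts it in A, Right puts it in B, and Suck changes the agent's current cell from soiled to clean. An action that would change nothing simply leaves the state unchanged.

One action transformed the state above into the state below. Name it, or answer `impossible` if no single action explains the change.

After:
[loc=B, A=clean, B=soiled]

Right

try  Left: loc=A A=clean B=soiled
try Right: loc=B A=clean B=soiled  ← match
try  Suck: loc=A A=clean B=soiled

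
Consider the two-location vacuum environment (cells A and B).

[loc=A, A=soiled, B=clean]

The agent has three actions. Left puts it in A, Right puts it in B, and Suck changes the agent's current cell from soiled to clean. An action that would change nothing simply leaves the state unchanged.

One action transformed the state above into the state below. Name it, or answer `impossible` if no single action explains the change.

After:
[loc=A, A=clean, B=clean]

try  Left: (A; A:soiled, B:clean)
try Right: (B; A:soiled, B:clean)
try  Suck: (A; A:clean, B:clean)  ← match

Suck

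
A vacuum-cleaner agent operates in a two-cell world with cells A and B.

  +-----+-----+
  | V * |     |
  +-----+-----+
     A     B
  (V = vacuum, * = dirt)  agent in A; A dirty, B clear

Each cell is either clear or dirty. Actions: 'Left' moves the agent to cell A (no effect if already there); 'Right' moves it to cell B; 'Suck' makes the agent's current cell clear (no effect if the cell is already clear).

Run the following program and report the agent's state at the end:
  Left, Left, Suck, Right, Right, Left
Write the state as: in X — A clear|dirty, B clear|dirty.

in A — A clear, B clear

t=1 Left ⇒ in A — A dirty, B clear
t=2 Left ⇒ in A — A dirty, B clear
t=3 Suck ⇒ in A — A clear, B clear
t=4 Right ⇒ in B — A clear, B clear
t=5 Right ⇒ in B — A clear, B clear
t=6 Left ⇒ in A — A clear, B clear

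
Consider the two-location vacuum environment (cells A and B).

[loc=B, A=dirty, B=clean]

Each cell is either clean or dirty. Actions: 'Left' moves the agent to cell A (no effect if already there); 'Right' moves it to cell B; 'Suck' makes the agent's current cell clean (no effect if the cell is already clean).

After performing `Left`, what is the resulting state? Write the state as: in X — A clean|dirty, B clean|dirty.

start: in B — A dirty, B clean
t=1 Left ⇒ in A — A dirty, B clean

in A — A dirty, B clean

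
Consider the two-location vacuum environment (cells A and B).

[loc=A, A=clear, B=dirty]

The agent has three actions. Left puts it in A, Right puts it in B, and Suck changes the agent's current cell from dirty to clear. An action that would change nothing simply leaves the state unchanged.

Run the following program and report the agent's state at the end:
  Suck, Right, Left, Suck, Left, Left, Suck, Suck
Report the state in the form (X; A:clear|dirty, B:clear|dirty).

(A; A:clear, B:dirty)

step 1/8 (Suck): (A; A:clear, B:dirty)
step 2/8 (Right): (B; A:clear, B:dirty)
step 3/8 (Left): (A; A:clear, B:dirty)
step 4/8 (Suck): (A; A:clear, B:dirty)
step 5/8 (Left): (A; A:clear, B:dirty)
step 6/8 (Left): (A; A:clear, B:dirty)
step 7/8 (Suck): (A; A:clear, B:dirty)
step 8/8 (Suck): (A; A:clear, B:dirty)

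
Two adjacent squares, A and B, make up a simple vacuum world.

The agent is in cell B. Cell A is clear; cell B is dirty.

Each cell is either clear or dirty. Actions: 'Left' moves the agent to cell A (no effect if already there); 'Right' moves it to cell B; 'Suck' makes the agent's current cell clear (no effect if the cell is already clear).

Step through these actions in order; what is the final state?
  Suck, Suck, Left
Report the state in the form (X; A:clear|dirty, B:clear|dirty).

(A; A:clear, B:clear)

1. Suck → (B; A:clear, B:clear)
2. Suck → (B; A:clear, B:clear)
3. Left → (A; A:clear, B:clear)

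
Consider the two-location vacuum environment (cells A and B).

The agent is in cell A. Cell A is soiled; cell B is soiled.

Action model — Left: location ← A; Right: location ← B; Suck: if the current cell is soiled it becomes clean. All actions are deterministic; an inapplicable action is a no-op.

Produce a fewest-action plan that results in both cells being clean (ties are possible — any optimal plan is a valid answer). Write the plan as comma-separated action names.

Suck, Right, Suck

1. Suck → (A; A:clean, B:soiled)
2. Right → (B; A:clean, B:soiled)
3. Suck → (B; A:clean, B:clean)
min 3: Suck A + move + Suck B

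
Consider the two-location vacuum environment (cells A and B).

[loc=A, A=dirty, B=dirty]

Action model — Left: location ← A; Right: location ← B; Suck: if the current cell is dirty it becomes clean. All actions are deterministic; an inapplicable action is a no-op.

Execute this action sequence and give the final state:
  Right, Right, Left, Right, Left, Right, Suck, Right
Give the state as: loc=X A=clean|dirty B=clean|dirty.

loc=B A=dirty B=clean

Right (#1): loc=B A=dirty B=dirty
Right (#2): loc=B A=dirty B=dirty
Left (#3): loc=A A=dirty B=dirty
Right (#4): loc=B A=dirty B=dirty
Left (#5): loc=A A=dirty B=dirty
Right (#6): loc=B A=dirty B=dirty
Suck (#7): loc=B A=dirty B=clean
Right (#8): loc=B A=dirty B=clean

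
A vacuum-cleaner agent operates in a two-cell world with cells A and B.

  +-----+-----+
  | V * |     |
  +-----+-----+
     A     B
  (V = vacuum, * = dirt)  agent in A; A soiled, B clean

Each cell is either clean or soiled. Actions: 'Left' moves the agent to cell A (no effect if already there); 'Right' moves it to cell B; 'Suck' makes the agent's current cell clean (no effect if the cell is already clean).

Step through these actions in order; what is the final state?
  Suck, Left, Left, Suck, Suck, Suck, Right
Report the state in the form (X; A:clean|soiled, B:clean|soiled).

1. Suck → (A; A:clean, B:clean)
2. Left → (A; A:clean, B:clean)
3. Left → (A; A:clean, B:clean)
4. Suck → (A; A:clean, B:clean)
5. Suck → (A; A:clean, B:clean)
6. Suck → (A; A:clean, B:clean)
7. Right → (B; A:clean, B:clean)

(B; A:clean, B:clean)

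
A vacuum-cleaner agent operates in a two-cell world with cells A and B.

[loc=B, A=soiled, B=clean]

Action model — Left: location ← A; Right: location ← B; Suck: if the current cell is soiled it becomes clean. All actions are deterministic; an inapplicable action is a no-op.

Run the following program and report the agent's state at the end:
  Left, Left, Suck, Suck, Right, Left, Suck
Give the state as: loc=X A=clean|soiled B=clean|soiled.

loc=A A=clean B=clean

1) do Left; now loc=A A=soiled B=clean
2) do Left; now loc=A A=soiled B=clean
3) do Suck; now loc=A A=clean B=clean
4) do Suck; now loc=A A=clean B=clean
5) do Right; now loc=B A=clean B=clean
6) do Left; now loc=A A=clean B=clean
7) do Suck; now loc=A A=clean B=clean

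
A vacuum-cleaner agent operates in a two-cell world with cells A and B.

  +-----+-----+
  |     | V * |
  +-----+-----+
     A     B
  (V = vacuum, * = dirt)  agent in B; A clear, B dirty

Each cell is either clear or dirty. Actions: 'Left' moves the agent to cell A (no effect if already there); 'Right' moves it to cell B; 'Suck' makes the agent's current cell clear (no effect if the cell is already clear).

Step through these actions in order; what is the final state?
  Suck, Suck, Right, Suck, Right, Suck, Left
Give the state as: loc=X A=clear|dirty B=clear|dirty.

[1] after Suck: loc=B A=clear B=clear
[2] after Suck: loc=B A=clear B=clear
[3] after Right: loc=B A=clear B=clear
[4] after Suck: loc=B A=clear B=clear
[5] after Right: loc=B A=clear B=clear
[6] after Suck: loc=B A=clear B=clear
[7] after Left: loc=A A=clear B=clear

loc=A A=clear B=clear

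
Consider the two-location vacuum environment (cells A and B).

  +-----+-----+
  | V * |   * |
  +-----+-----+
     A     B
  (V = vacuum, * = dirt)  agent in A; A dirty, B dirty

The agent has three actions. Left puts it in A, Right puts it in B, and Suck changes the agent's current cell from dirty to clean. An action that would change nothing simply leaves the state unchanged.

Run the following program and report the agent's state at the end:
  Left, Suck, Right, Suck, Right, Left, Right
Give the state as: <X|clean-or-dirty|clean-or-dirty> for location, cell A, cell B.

1. Left → <A|dirty|dirty>
2. Suck → <A|clean|dirty>
3. Right → <B|clean|dirty>
4. Suck → <B|clean|clean>
5. Right → <B|clean|clean>
6. Left → <A|clean|clean>
7. Right → <B|clean|clean>

<B|clean|clean>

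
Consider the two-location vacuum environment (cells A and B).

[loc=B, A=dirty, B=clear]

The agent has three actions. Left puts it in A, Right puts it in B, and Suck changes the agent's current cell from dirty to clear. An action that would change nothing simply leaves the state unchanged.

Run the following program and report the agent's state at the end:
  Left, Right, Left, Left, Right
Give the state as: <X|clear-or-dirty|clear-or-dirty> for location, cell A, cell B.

step 1/5 (Left): <A|dirty|clear>
step 2/5 (Right): <B|dirty|clear>
step 3/5 (Left): <A|dirty|clear>
step 4/5 (Left): <A|dirty|clear>
step 5/5 (Right): <B|dirty|clear>

<B|dirty|clear>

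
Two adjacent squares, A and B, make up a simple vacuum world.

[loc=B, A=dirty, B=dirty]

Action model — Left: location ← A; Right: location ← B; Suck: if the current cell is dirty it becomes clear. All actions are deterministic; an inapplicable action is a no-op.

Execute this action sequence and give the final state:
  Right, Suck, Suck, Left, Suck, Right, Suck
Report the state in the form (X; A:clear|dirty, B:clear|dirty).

(B; A:clear, B:clear)

step 1/7 (Right): (B; A:dirty, B:dirty)
step 2/7 (Suck): (B; A:dirty, B:clear)
step 3/7 (Suck): (B; A:dirty, B:clear)
step 4/7 (Left): (A; A:dirty, B:clear)
step 5/7 (Suck): (A; A:clear, B:clear)
step 6/7 (Right): (B; A:clear, B:clear)
step 7/7 (Suck): (B; A:clear, B:clear)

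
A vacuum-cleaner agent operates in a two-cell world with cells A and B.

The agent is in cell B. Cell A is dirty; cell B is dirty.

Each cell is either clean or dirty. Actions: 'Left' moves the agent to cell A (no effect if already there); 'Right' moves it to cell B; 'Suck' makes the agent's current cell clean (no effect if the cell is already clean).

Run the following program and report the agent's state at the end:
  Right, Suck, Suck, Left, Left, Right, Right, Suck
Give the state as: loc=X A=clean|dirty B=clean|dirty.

loc=B A=dirty B=clean

1) do Right; now loc=B A=dirty B=dirty
2) do Suck; now loc=B A=dirty B=clean
3) do Suck; now loc=B A=dirty B=clean
4) do Left; now loc=A A=dirty B=clean
5) do Left; now loc=A A=dirty B=clean
6) do Right; now loc=B A=dirty B=clean
7) do Right; now loc=B A=dirty B=clean
8) do Suck; now loc=B A=dirty B=clean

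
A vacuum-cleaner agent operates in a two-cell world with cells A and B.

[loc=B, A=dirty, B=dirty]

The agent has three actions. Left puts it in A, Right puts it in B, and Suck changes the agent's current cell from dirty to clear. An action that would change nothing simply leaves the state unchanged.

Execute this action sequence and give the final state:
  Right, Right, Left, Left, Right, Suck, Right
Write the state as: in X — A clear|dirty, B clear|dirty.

in B — A dirty, B clear

[1] after Right: in B — A dirty, B dirty
[2] after Right: in B — A dirty, B dirty
[3] after Left: in A — A dirty, B dirty
[4] after Left: in A — A dirty, B dirty
[5] after Right: in B — A dirty, B dirty
[6] after Suck: in B — A dirty, B clear
[7] after Right: in B — A dirty, B clear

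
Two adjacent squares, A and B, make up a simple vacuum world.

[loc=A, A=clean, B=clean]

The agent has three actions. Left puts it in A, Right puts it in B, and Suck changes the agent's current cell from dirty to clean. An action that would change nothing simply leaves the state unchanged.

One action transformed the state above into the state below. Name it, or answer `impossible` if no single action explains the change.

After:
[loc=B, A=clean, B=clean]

try  Left: <A|clean|clean>
try Right: <B|clean|clean>  ← match
try  Suck: <A|clean|clean>

Right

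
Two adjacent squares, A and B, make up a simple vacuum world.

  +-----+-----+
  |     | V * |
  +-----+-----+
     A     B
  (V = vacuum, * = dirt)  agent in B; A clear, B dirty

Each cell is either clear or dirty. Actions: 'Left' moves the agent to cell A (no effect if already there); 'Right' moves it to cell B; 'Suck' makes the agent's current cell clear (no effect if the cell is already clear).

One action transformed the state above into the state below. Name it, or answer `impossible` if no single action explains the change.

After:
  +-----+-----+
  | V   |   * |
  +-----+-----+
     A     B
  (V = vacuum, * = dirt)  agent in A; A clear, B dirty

try  Left: loc=A A=clear B=dirty  ← match
try Right: loc=B A=clear B=dirty
try  Suck: loc=B A=clear B=clear

Left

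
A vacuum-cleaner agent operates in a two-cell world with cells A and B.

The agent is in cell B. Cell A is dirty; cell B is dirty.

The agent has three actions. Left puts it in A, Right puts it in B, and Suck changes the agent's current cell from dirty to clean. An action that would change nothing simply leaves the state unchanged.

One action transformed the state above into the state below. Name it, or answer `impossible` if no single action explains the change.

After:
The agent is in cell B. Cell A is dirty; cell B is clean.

Suck

try  Left: <A|dirty|dirty>
try Right: <B|dirty|dirty>
try  Suck: <B|dirty|clean>  ← match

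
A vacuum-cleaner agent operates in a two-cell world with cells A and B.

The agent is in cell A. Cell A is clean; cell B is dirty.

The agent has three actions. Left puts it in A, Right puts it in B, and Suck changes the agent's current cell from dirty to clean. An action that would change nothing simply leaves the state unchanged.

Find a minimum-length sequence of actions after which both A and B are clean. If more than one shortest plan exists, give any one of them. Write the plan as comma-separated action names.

step 1/2 (Right): <B|clean|dirty>
step 2/2 (Suck): <B|clean|clean>
min 2: go B then Suck

Right, Suck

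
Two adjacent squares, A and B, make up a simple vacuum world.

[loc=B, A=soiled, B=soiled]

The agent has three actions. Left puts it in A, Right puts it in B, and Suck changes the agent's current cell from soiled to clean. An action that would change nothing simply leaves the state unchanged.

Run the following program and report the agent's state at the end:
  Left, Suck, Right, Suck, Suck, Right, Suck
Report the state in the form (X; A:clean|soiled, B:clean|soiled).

(B; A:clean, B:clean)

1. Left → (A; A:soiled, B:soiled)
2. Suck → (A; A:clean, B:soiled)
3. Right → (B; A:clean, B:soiled)
4. Suck → (B; A:clean, B:clean)
5. Suck → (B; A:clean, B:clean)
6. Right → (B; A:clean, B:clean)
7. Suck → (B; A:clean, B:clean)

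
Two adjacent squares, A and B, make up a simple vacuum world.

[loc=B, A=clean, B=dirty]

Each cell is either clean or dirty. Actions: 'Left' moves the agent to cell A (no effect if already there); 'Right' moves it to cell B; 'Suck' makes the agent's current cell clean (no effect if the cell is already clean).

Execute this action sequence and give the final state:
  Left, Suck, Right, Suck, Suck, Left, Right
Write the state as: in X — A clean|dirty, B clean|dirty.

step 1/7 (Left): in A — A clean, B dirty
step 2/7 (Suck): in A — A clean, B dirty
step 3/7 (Right): in B — A clean, B dirty
step 4/7 (Suck): in B — A clean, B clean
step 5/7 (Suck): in B — A clean, B clean
step 6/7 (Left): in A — A clean, B clean
step 7/7 (Right): in B — A clean, B clean

in B — A clean, B clean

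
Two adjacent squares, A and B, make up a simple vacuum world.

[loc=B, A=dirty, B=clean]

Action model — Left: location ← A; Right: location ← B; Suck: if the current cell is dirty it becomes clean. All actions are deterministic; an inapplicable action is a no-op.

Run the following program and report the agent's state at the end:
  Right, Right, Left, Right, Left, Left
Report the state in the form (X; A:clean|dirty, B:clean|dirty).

(A; A:dirty, B:clean)

t=1 Right ⇒ (B; A:dirty, B:clean)
t=2 Right ⇒ (B; A:dirty, B:clean)
t=3 Left ⇒ (A; A:dirty, B:clean)
t=4 Right ⇒ (B; A:dirty, B:clean)
t=5 Left ⇒ (A; A:dirty, B:clean)
t=6 Left ⇒ (A; A:dirty, B:clean)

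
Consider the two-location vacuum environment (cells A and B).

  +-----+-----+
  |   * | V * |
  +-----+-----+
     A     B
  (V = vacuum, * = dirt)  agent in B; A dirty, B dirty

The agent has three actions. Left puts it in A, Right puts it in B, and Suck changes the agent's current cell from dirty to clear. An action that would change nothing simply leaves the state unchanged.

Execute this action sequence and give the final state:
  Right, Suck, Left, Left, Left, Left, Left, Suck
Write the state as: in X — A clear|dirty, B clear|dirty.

1. Right → in B — A dirty, B dirty
2. Suck → in B — A dirty, B clear
3. Left → in A — A dirty, B clear
4. Left → in A — A dirty, B clear
5. Left → in A — A dirty, B clear
6. Left → in A — A dirty, B clear
7. Left → in A — A dirty, B clear
8. Suck → in A — A clear, B clear

in A — A clear, B clear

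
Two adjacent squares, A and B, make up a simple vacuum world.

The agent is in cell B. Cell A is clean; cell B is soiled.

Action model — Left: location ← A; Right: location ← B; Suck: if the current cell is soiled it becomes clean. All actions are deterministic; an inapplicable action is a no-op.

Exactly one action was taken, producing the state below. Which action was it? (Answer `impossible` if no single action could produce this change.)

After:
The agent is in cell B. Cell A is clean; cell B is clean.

Suck

try  Left: in A — A clean, B soiled
try Right: in B — A clean, B soiled
try  Suck: in B — A clean, B clean  ← match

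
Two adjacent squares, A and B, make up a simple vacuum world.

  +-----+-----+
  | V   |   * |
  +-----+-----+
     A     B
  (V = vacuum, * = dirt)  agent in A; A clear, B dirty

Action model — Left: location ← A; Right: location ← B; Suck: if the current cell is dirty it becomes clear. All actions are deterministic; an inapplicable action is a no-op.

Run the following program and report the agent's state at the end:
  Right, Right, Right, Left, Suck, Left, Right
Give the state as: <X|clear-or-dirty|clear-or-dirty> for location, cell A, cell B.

<B|clear|dirty>

1) do Right; now <B|clear|dirty>
2) do Right; now <B|clear|dirty>
3) do Right; now <B|clear|dirty>
4) do Left; now <A|clear|dirty>
5) do Suck; now <A|clear|dirty>
6) do Left; now <A|clear|dirty>
7) do Right; now <B|clear|dirty>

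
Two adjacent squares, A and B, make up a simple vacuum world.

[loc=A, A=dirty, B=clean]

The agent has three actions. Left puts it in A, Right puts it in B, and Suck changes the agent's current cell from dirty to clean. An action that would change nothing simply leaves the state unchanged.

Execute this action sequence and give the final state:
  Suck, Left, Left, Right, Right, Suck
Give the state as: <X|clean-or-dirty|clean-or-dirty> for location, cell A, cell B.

1) do Suck; now <A|clean|clean>
2) do Left; now <A|clean|clean>
3) do Left; now <A|clean|clean>
4) do Right; now <B|clean|clean>
5) do Right; now <B|clean|clean>
6) do Suck; now <B|clean|clean>

<B|clean|clean>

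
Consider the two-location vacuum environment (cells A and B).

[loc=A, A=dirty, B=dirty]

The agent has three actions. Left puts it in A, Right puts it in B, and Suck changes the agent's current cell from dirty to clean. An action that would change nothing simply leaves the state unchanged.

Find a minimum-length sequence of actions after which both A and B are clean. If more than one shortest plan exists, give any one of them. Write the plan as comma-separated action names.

t=1 Suck ⇒ in A — A clean, B dirty
t=2 Right ⇒ in B — A clean, B dirty
t=3 Suck ⇒ in B — A clean, B clean
min 3: Suck A + move + Suck B

Suck, Right, Suck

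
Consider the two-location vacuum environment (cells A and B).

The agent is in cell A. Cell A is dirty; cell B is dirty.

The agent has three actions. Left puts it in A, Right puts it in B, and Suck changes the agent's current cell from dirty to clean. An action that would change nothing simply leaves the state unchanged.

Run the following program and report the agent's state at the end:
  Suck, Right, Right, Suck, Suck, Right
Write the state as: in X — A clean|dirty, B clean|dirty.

in B — A clean, B clean

t=1 Suck ⇒ in A — A clean, B dirty
t=2 Right ⇒ in B — A clean, B dirty
t=3 Right ⇒ in B — A clean, B dirty
t=4 Suck ⇒ in B — A clean, B clean
t=5 Suck ⇒ in B — A clean, B clean
t=6 Right ⇒ in B — A clean, B clean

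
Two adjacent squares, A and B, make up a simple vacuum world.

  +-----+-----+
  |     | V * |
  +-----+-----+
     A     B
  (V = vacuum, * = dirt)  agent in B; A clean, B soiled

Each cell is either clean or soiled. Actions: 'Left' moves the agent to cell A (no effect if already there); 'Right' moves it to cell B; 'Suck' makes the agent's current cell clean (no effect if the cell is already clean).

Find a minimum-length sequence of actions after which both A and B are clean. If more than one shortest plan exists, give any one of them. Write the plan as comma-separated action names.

Suck

Suck (#1): in B — A clean, B clean
min 1: B is soiled, one Suck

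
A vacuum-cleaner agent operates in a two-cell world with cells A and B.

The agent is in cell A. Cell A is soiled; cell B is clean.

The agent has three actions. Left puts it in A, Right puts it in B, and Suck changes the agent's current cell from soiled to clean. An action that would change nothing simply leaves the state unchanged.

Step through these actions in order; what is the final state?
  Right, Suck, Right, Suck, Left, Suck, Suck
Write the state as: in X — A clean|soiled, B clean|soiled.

1. Right → in B — A soiled, B clean
2. Suck → in B — A soiled, B clean
3. Right → in B — A soiled, B clean
4. Suck → in B — A soiled, B clean
5. Left → in A — A soiled, B clean
6. Suck → in A — A clean, B clean
7. Suck → in A — A clean, B clean

in A — A clean, B clean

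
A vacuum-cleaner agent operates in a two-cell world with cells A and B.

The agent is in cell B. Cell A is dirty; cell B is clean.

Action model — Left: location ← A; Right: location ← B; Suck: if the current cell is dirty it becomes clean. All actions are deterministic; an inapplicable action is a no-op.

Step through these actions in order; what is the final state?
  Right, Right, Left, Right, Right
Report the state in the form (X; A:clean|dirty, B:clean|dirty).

(B; A:dirty, B:clean)

Right (#1): (B; A:dirty, B:clean)
Right (#2): (B; A:dirty, B:clean)
Left (#3): (A; A:dirty, B:clean)
Right (#4): (B; A:dirty, B:clean)
Right (#5): (B; A:dirty, B:clean)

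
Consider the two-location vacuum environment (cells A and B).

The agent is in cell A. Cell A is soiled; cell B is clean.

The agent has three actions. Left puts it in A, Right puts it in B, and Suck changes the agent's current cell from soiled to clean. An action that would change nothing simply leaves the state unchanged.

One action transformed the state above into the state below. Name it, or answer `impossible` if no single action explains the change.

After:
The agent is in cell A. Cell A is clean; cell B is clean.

try  Left: <A|soiled|clean>
try Right: <B|soiled|clean>
try  Suck: <A|clean|clean>  ← match

Suck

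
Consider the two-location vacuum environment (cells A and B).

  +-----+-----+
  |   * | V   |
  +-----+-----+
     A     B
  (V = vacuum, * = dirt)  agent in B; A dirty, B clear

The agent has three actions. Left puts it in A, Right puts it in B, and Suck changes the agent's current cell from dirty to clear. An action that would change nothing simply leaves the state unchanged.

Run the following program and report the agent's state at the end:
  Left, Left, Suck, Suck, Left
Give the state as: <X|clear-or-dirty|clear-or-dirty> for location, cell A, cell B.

<A|clear|clear>

Left (#1): <A|dirty|clear>
Left (#2): <A|dirty|clear>
Suck (#3): <A|clear|clear>
Suck (#4): <A|clear|clear>
Left (#5): <A|clear|clear>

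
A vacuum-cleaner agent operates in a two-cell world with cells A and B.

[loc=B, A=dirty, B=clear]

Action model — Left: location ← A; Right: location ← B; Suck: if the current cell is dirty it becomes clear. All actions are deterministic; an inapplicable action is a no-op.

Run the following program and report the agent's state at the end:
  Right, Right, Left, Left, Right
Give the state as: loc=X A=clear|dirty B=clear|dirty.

loc=B A=dirty B=clear

t=1 Right ⇒ loc=B A=dirty B=clear
t=2 Right ⇒ loc=B A=dirty B=clear
t=3 Left ⇒ loc=A A=dirty B=clear
t=4 Left ⇒ loc=A A=dirty B=clear
t=5 Right ⇒ loc=B A=dirty B=clear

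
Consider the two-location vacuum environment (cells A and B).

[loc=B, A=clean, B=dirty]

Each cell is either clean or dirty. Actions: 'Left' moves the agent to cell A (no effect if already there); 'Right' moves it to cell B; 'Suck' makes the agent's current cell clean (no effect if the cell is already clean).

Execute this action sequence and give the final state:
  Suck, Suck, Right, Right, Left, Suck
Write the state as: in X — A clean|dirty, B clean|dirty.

t=1 Suck ⇒ in B — A clean, B clean
t=2 Suck ⇒ in B — A clean, B clean
t=3 Right ⇒ in B — A clean, B clean
t=4 Right ⇒ in B — A clean, B clean
t=5 Left ⇒ in A — A clean, B clean
t=6 Suck ⇒ in A — A clean, B clean

in A — A clean, B clean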